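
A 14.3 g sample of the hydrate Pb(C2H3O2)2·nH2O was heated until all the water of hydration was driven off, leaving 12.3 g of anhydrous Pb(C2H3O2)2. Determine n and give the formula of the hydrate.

Mass of water lost = 14.3 − 12.3 = 2 g → 2 / 18.02 = 0.111 mol H2O
Molar mass of Pb(C2H3O2)2 = 325.29 g/mol → mol Pb(C2H3O2)2 = 12.3 / 325.29 = 0.03781
n = 0.111 / 0.03781 = 2.94 ≈ 3 → Pb(C2H3O2)2·3H2O

Pb(C2H3O2)2·3H2O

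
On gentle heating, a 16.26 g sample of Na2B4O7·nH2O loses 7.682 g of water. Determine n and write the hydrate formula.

Mass of anhydrous Na2B4O7 = 16.26 − 7.682 = 8.578 g
mol H2O = 7.682 / 18.02 = 0.4263
Molar mass of Na2B4O7 = 201.22 g/mol → mol Na2B4O7 = 8.578 / 201.22 = 0.04263
n = 0.4263 / 0.04263 = 10.00 ≈ 10 → Na2B4O7·10H2O

Na2B4O7·10H2O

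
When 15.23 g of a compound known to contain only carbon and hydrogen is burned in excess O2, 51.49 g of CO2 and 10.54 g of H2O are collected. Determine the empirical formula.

CH

mol C = 51.49 / 44.01 = 1.170; mass C = 1.170 × 12.01 = 14.05 g
mol H = 2 × (10.54 / 18.02) = 1.170; mass H = 1.170 × 1.008 = 1.179 g
Ratios (÷ 1.17): C 1.000, H 1.000
Ratio ≈ 1:1, so the empirical formula is CH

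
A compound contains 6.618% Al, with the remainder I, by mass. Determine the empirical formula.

AlI3

Assume 100 g: 6.618 g Al, 93.382 g I.
Moles — Al: 6.618 / 26.98 = 0.2453 mol; I: 93.382 / 126.90 = 0.7359 mol
Smallest is Al at 0.2453 mol; normalising gives Al 1.000, I 3.000
→ AlI3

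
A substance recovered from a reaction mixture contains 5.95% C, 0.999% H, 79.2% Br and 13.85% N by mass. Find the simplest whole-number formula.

Assume 100 g: 5.95 g C, 0.999 g H, 79.2 g Br, 13.85 g N.
C: 5.95 g ÷ 12.01 g/mol = 0.4954 mol
H: 0.999 g ÷ 1.008 g/mol = 0.9911 mol
Br: 79.2 g ÷ 79.90 g/mol = 0.9912 mol
N: 13.85 g ÷ 14.01 g/mol = 0.9886 mol
Divide by the smallest (0.4954 mol C): C 1.000, H 2.000, Br 2.001, N 1.995
→ CH2Br2N2

CH2Br2N2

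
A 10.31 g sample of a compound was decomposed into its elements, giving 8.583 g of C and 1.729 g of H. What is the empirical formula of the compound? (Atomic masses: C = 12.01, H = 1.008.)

Moles — C: 8.583 / 12.01 = 0.7147 mol; H: 1.729 / 1.008 = 1.715 mol
Ratios (÷ 0.7147): C 1.000, H 2.400
Scaling by 5: C 5.00, H 12.00 → C5H12

C5H12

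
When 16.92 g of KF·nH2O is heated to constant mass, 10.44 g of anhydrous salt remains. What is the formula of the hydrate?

KF·2H2O

Mass of water lost = 16.92 − 10.44 = 6.48 g → 6.48 / 18.02 = 0.3596 mol H2O
Molar mass of KF = 58.10 g/mol → mol KF = 10.44 / 58.10 = 0.1797
n = 0.3596 / 0.1797 = 2.00 ≈ 2 → KF·2H2O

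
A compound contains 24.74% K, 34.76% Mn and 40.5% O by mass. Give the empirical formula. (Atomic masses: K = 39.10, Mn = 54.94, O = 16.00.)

Assume 100 g: 24.74 g K, 34.76 g Mn, 40.5 g O.
K: 24.74 g ÷ 39.10 g/mol = 0.6327 mol
Mn: 34.76 g ÷ 54.94 g/mol = 0.6327 mol
O: 40.5 g ÷ 16.00 g/mol = 2.531 mol
Ratios (÷ 0.6327): K 1.000, Mn 1.000, O 4.001
→ KMnO4

KMnO4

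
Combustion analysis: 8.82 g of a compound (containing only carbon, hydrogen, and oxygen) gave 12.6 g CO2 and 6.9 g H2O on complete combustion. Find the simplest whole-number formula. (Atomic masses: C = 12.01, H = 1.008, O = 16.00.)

mol C = 12.6 / 44.01 = 0.2863; mass C = 0.2863 × 12.01 = 3.438 g
mol H = 2 × (6.9 / 18.02) = 0.7658; mass H = 0.7658 × 1.008 = 0.7719 g
mass O = 8.82 − (4.210) = 4.610 g → mol O = 0.2881
Divide by the smallest (0.2863 mol C): C 1.000, H 2.675, O 1.006
Multiply by 3: C 3.00, H 8.02, O 3.02 → C3H8O3

C3H8O3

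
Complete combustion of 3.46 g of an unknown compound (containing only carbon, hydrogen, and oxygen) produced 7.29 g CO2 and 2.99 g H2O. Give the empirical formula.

mol C = 7.29 / 44.01 = 0.1656; mass C = 0.1656 × 12.01 = 1.989 g
mol H = 2 × (2.99 / 18.02) = 0.3319; mass H = 0.3319 × 1.008 = 0.3345 g
mass O = 3.46 − (2.324) = 1.136 g → mol O = 0.07101
Smallest is O at 0.07101 mol; normalising gives C 2.333, H 4.674, O 1.000
Multiply by 3: C 7.00, H 14.02, O 3.00 → C7H14O3

C7H14O3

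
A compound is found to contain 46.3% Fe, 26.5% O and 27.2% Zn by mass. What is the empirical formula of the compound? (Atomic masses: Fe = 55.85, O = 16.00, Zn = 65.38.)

Assume 100 g: 46.3 g Fe, 26.5 g O, 27.2 g Zn.
n(Fe) = 46.3/55.85 = 0.829, n(O) = 26.5/16.00 = 1.656, n(Zn) = 27.2/65.38 = 0.416
Ratios (÷ 0.416): Fe 1.993, O 3.981, Zn 1.000
≈ 2:4:1 → Fe2O4Zn

Fe2O4Zn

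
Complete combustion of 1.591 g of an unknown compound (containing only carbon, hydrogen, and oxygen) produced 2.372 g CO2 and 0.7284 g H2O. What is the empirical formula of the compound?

mol C = 2.372 / 44.01 = 0.05390; mass C = 0.05390 × 12.01 = 0.6473 g
mol H = 2 × (0.7284 / 18.02) = 0.08084; mass H = 0.08084 × 1.008 = 0.08149 g
mass O = 1.591 − (0.7288) = 0.8622 g → mol O = 0.05389
Divide by the smallest (0.05389 mol O): C 1.000, H 1.500, O 1.000
Scaling by 2: C 2.00, H 3.00, O 2.00 → C2H3O2

C2H3O2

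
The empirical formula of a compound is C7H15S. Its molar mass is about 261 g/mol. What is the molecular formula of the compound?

Empirical-formula mass = 131.26 g/mol
n = 261 / 131.26 = 1.99 ≈ 2
Molecular formula = (C7H15S)2 = C14H30S2

C14H30S2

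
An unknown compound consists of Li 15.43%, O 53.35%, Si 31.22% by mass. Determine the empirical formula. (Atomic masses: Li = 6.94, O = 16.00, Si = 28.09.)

Assume 100 g: 15.43 g Li, 53.35 g O, 31.22 g Si.
Moles — Li: 15.43 / 6.94 = 2.223 mol; O: 53.35 / 16.00 = 3.334 mol; Si: 31.22 / 28.09 = 1.111 mol
Divide by the smallest (1.111 mol Si): Li 2.000, O 3.000, Si 1.000
Ratio ≈ 2:3:1, so the empirical formula is Li2O3Si

Li2O3Si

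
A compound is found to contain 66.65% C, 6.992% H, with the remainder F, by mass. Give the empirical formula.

Assume 100 g: 66.65 g C, 6.992 g H, 26.358 g F.
Moles — C: 66.65 / 12.01 = 5.55 mol; H: 6.992 / 1.008 = 6.937 mol; F: 26.358 / 19.00 = 1.387 mol
Smallest is F at 1.387 mol; normalising gives C 4.000, H 5.000, F 1.000
→ C4H5F

C4H5F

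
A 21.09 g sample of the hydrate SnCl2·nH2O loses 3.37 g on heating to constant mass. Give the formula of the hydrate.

SnCl2·2H2O

Mass of anhydrous SnCl2 = 21.09 − 3.37 = 17.72 g
mol H2O = 3.37 / 18.02 = 0.187
Molar mass of SnCl2 = 189.61 g/mol → mol SnCl2 = 17.72 / 189.61 = 0.09345
n = 0.187 / 0.09345 = 2.00 ≈ 2 → SnCl2·2H2O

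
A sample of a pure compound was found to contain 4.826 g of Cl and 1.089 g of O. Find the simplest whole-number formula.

Cl: 4.826 g ÷ 35.45 g/mol = 0.1361 mol
O: 1.089 g ÷ 16.00 g/mol = 0.06806 mol
Smallest is O at 0.06806 mol; normalising gives Cl 2.000, O 1.000
≈ 2:1 → Cl2O

Cl2O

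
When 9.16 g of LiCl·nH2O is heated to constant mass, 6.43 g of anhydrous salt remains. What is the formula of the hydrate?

LiCl·H2O

Mass of water lost = 9.16 − 6.43 = 2.73 g → 2.73 / 18.02 = 0.1515 mol H2O
Molar mass of LiCl = 42.39 g/mol → mol LiCl = 6.43 / 42.39 = 0.1517
n = 0.1515 / 0.1517 = 1.00 ≈ 1 → LiCl·H2O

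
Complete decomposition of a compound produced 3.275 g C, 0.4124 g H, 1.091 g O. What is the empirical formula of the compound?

C4H6O

n(C) = 3.275/12.01 = 0.2727, n(H) = 0.4124/1.008 = 0.4091, n(O) = 1.091/16.00 = 0.06819
Smallest is O at 0.06819 mol; normalising gives C 3.999, H 6.000, O 1.000
Ratio ≈ 4:6:1, so the empirical formula is C4H6O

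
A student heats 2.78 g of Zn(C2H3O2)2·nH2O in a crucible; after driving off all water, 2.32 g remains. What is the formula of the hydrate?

Zn(C2H3O2)2·2H2O

Mass of water lost = 2.78 − 2.32 = 0.46 g → 0.46 / 18.02 = 0.02553 mol H2O
Molar mass of Zn(C2H3O2)2 = 183.47 g/mol → mol Zn(C2H3O2)2 = 2.32 / 183.47 = 0.01265
n = 0.02553 / 0.01265 = 2.02 ≈ 2 → Zn(C2H3O2)2·2H2O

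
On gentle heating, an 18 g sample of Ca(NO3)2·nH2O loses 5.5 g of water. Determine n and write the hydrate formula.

Mass of anhydrous Ca(NO3)2 = 18 − 5.5 = 12.5 g
mol H2O = 5.5 / 18.02 = 0.3052
Molar mass of Ca(NO3)2 = 164.10 g/mol → mol Ca(NO3)2 = 12.5 / 164.10 = 0.07617
n = 0.3052 / 0.07617 = 4.01 ≈ 4 → Ca(NO3)2·4H2O

Ca(NO3)2·4H2O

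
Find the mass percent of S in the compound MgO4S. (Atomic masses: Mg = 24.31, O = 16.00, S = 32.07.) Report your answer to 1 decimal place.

Molar mass = 1(24.31) + 4(16.00) + 1(32.07) = 120.380 g/mol
Mass of S per mole = 1 × 32.07 = 32.070 g
% S = 32.070 / 120.380 × 100 = 26.6%

26.6%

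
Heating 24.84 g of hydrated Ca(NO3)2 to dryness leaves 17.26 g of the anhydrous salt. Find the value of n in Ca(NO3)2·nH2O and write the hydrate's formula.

Ca(NO3)2·4H2O

Mass of water lost = 24.84 − 17.26 = 7.58 g → 7.58 / 18.02 = 0.4206 mol H2O
Molar mass of Ca(NO3)2 = 164.10 g/mol → mol Ca(NO3)2 = 17.26 / 164.10 = 0.1052
n = 0.4206 / 0.1052 = 4.00 ≈ 4 → Ca(NO3)2·4H2O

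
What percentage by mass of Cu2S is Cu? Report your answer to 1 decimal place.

Molar mass = 2(63.55) + 1(32.07) = 159.170 g/mol
Mass of Cu per mole = 2 × 63.55 = 127.100 g
% Cu = 127.100 / 159.170 × 100 = 79.9%

79.9%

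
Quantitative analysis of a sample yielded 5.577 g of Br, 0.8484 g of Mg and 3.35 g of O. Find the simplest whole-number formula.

Moles — Br: 5.577 / 79.90 = 0.0698 mol; Mg: 0.8484 / 24.31 = 0.0349 mol; O: 3.35 / 16.00 = 0.2094 mol
Divide by the smallest (0.0349 mol Mg): Br 2.000, Mg 1.000, O 5.999
≈ 2:1:6 → Br2MgO6

Br2MgO6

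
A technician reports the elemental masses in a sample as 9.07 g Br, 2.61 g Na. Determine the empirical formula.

Br: 9.07 g ÷ 79.90 g/mol = 0.1135 mol
Na: 2.61 g ÷ 22.99 g/mol = 0.1135 mol
Ratios (÷ 0.1135): Br 1.000, Na 1.000
Ratio ≈ 1:1, so the empirical formula is BrNa

BrNa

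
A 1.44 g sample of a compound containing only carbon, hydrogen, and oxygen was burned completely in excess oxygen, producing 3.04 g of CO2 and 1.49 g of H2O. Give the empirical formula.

mol C = 3.04 / 44.01 = 0.06908; mass C = 0.06908 × 12.01 = 0.8296 g
mol H = 2 × (1.49 / 18.02) = 0.1654; mass H = 0.1654 × 1.008 = 0.1667 g
mass O = 1.44 − (0.9963) = 0.4437 g → mol O = 0.02773
Divide by the smallest (0.02773 mol O): C 2.491, H 5.963, O 1.000
×2: C 4.98, H 11.93, O 2.00 → C5H12O2

C5H12O2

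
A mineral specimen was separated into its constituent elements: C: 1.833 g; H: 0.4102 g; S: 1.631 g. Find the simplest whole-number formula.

C3H8S

C: 1.833 g ÷ 12.01 g/mol = 0.1526 mol
H: 0.4102 g ÷ 1.008 g/mol = 0.4069 mol
S: 1.631 g ÷ 32.07 g/mol = 0.05086 mol
Smallest is S at 0.05086 mol; normalising gives C 3.001, H 8.002, S 1.000
→ C3H8S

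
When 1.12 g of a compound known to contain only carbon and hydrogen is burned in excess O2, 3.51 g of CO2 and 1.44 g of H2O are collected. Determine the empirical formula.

CH2

mol C = 3.51 / 44.01 = 0.07975; mass C = 0.07975 × 12.01 = 0.9579 g
mol H = 2 × (1.44 / 18.02) = 0.1598; mass H = 0.1598 × 1.008 = 0.1611 g
Ratios (÷ 0.07975): C 1.000, H 2.004
→ CH2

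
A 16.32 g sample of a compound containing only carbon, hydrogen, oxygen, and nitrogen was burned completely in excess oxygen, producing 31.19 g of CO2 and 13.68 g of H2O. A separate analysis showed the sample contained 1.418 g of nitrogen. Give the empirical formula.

C7H15NO3

mol C = 31.19 / 44.01 = 0.7087; mass C = 0.7087 × 12.01 = 8.512 g
mol H = 2 × (13.68 / 18.02) = 1.518; mass H = 1.518 × 1.008 = 1.530 g
mol N = 1.418 / 14.01 = 0.1012
mass O = 16.32 − (11.46) = 4.860 g → mol O = 0.3038
Ratios (÷ 0.1012): C 7.002, H 15.001, N 1.000, O 3.001
Ratio ≈ 7:15:1:3, so the empirical formula is C7H15NO3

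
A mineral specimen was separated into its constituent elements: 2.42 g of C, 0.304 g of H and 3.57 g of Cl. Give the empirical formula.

Moles — C: 2.42 / 12.01 = 0.2015 mol; H: 0.304 / 1.008 = 0.3016 mol; Cl: 3.57 / 35.45 = 0.1007 mol
Divide by the smallest (0.1007 mol Cl): C 2.001, H 2.995, Cl 1.000
Ratio ≈ 2:3:1, so the empirical formula is C2H3Cl

C2H3Cl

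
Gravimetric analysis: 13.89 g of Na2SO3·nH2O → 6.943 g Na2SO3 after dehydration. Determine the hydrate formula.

Na2SO3·7H2O

Mass of water lost = 13.89 − 6.943 = 6.947 g → 6.947 / 18.02 = 0.3855 mol H2O
Molar mass of Na2SO3 = 126.05 g/mol → mol Na2SO3 = 6.943 / 126.05 = 0.05508
n = 0.3855 / 0.05508 = 7.00 ≈ 7 → Na2SO3·7H2O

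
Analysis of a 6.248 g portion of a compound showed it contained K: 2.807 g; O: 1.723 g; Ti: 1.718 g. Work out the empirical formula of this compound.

K2O3Ti

n(K) = 2.807/39.10 = 0.07179, n(O) = 1.723/16.00 = 0.1077, n(Ti) = 1.718/47.87 = 0.03589
Ratios (÷ 0.03589): K 2.000, O 3.001, Ti 1.000
≈ 2:3:1 → K2O3Ti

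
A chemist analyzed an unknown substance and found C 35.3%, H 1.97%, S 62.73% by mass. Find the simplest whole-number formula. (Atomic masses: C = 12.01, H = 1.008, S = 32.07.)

Assume 100 g: 35.3 g C, 1.97 g H, 62.73 g S.
C: 35.3 g ÷ 12.01 g/mol = 2.939 mol
H: 1.97 g ÷ 1.008 g/mol = 1.954 mol
S: 62.73 g ÷ 32.07 g/mol = 1.956 mol
Smallest is H at 1.954 mol; normalising gives C 1.504, H 1.000, S 1.001
×2: C 3.01, H 2.00, S 2.00 → C3H2S2

C3H2S2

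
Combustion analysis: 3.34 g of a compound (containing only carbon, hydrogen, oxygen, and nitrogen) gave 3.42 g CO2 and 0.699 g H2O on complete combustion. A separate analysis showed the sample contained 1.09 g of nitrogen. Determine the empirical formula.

CHNO

mol C = 3.42 / 44.01 = 0.07771; mass C = 0.07771 × 12.01 = 0.9333 g
mol H = 2 × (0.699 / 18.02) = 0.07758; mass H = 0.07758 × 1.008 = 0.07820 g
mol N = 1.09 / 14.01 = 0.07780
mass O = 3.34 − (2.101) = 1.239 g → mol O = 0.07741
Smallest is O at 0.07741 mol; normalising gives C 1.004, H 1.002, N 1.005, O 1.000
→ CHNO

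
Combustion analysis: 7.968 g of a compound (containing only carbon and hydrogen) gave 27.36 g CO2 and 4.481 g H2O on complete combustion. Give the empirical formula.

mol C = 27.36 / 44.01 = 0.6217; mass C = 0.6217 × 12.01 = 7.466 g
mol H = 2 × (4.481 / 18.02) = 0.4973; mass H = 0.4973 × 1.008 = 0.5013 g
Divide by the smallest (0.4973 mol H): C 1.250, H 1.000
×4: C 5.00, H 4.00 → C5H4

C5H4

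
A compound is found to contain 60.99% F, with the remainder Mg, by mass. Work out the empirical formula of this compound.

Assume 100 g: 60.99 g F, 39.01 g Mg.
n(F) = 60.99/19.00 = 3.21, n(Mg) = 39.01/24.31 = 1.605
Ratios (÷ 1.605): F 2.000, Mg 1.000
→ F2Mg

F2Mg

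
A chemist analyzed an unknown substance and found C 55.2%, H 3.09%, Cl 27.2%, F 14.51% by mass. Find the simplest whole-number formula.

C6H4ClF

Assume 100 g: 55.2 g C, 3.09 g H, 27.2 g Cl, 14.51 g F.
Moles — C: 55.2 / 12.01 = 4.596 mol; H: 3.09 / 1.008 = 3.065 mol; Cl: 27.2 / 35.45 = 0.7673 mol; F: 14.51 / 19.00 = 0.7637 mol
Ratios (÷ 0.7637): C 6.018, H 4.014, Cl 1.005, F 1.000
≈ 6:4:1:1 → C6H4ClF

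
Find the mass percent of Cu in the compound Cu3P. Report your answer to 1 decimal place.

86.0%

Molar mass = 3(63.55) + 1(30.97) = 221.620 g/mol
Mass of Cu per mole = 3 × 63.55 = 190.650 g
% Cu = 190.650 / 221.620 × 100 = 86.0%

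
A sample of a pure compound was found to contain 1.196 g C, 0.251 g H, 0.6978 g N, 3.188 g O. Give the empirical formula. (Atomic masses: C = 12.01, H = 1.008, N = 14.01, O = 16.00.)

C: 1.196 g ÷ 12.01 g/mol = 0.09958 mol
H: 0.251 g ÷ 1.008 g/mol = 0.249 mol
N: 0.6978 g ÷ 14.01 g/mol = 0.04981 mol
O: 3.188 g ÷ 16.00 g/mol = 0.1993 mol
Divide by the smallest (0.04981 mol N): C 1.999, H 4.999, N 1.000, O 4.000
→ C2H5NO4

C2H5NO4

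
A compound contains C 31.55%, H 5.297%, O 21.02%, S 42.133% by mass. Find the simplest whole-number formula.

Assume 100 g: 31.55 g C, 5.297 g H, 21.02 g O, 42.133 g S.
C: 31.55 g ÷ 12.01 g/mol = 2.627 mol
H: 5.297 g ÷ 1.008 g/mol = 5.255 mol
O: 21.02 g ÷ 16.00 g/mol = 1.314 mol
S: 42.133 g ÷ 32.07 g/mol = 1.314 mol
Divide by the smallest (1.314 mol O): C 2.000, H 4.000, O 1.000, S 1.000
→ C2H4OS

C2H4OS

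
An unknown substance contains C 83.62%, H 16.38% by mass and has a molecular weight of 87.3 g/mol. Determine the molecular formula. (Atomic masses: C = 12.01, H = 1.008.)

C6H14

Assume 100 g: 83.62 g C, 16.38 g H.
n(C) = 83.62/12.01 = 6.963, n(H) = 16.38/1.008 = 16.25
Divide by the smallest (6.963 mol C): C 1.000, H 2.334
×3: C 3.00, H 7.00 → C3H7
Empirical-formula mass = 43.09 g/mol
n = 87.3 / 43.09 = 2.03 ≈ 2
Molecular formula = (C3H7)×2 = C6H14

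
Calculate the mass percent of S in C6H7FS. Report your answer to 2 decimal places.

24.63%

Molar mass = 6(12.01) + 7(1.008) + 1(19.00) + 1(32.07) = 130.186 g/mol
Mass of S per mole = 1 × 32.07 = 32.070 g
% S = 32.070 / 130.186 × 100 = 24.63%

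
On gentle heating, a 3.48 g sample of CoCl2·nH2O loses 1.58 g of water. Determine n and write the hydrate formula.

CoCl2·6H2O

Mass of anhydrous CoCl2 = 3.48 − 1.58 = 1.9 g
mol H2O = 1.58 / 18.02 = 0.08768
Molar mass of CoCl2 = 129.83 g/mol → mol CoCl2 = 1.9 / 129.83 = 0.01463
n = 0.08768 / 0.01463 = 5.99 ≈ 6 → CoCl2·6H2O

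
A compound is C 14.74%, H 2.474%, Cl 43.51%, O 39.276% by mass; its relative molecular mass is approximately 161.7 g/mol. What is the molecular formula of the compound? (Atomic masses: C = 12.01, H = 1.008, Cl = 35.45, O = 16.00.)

Assume 100 g: 14.74 g C, 2.474 g H, 43.51 g Cl, 39.276 g O.
n(C) = 14.74/12.01 = 1.227, n(H) = 2.474/1.008 = 2.454, n(Cl) = 43.51/35.45 = 1.227, n(O) = 39.276/16.00 = 2.455
Divide by the smallest (1.227 mol C): C 1.000, H 2.000, Cl 1.000, O 2.000
Ratio ≈ 1:2:1:2, so the empirical formula is CH2ClO2
Empirical-formula mass = 81.48 g/mol
n = 161.7 / 81.48 = 1.98 ≈ 2
Molecular formula = (CH2ClO2)×2 = C2H4Cl2O4

C2H4Cl2O4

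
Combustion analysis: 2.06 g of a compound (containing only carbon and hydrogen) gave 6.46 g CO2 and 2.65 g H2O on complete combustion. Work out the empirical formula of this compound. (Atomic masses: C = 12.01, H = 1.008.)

mol C = 6.46 / 44.01 = 0.1468; mass C = 0.1468 × 12.01 = 1.763 g
mol H = 2 × (2.65 / 18.02) = 0.2941; mass H = 0.2941 × 1.008 = 0.2965 g
Ratios (÷ 0.1468): C 1.000, H 2.004
Ratio ≈ 1:2, so the empirical formula is CH2

CH2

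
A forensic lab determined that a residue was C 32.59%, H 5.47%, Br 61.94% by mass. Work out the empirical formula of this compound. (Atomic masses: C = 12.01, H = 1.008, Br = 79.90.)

Assume 100 g: 32.59 g C, 5.47 g H, 61.94 g Br.
Moles — C: 32.59 / 12.01 = 2.714 mol; H: 5.47 / 1.008 = 5.427 mol; Br: 61.94 / 79.90 = 0.7752 mol
Smallest is Br at 0.7752 mol; normalising gives C 3.500, H 7.000, Br 1.000
Multiply by 2: C 7.00, H 14.00, Br 2.00 → C7H14Br2

C7H14Br2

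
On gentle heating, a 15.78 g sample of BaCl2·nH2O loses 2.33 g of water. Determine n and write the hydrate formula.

Mass of anhydrous BaCl2 = 15.78 − 2.33 = 13.45 g
mol H2O = 2.33 / 18.02 = 0.1293
Molar mass of BaCl2 = 208.23 g/mol → mol BaCl2 = 13.45 / 208.23 = 0.06459
n = 0.1293 / 0.06459 = 2.00 ≈ 2 → BaCl2·2H2O

BaCl2·2H2O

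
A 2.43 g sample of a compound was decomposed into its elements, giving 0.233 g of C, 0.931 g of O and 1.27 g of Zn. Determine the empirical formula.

C: 0.233 g ÷ 12.01 g/mol = 0.0194 mol
O: 0.931 g ÷ 16.00 g/mol = 0.05819 mol
Zn: 1.27 g ÷ 65.38 g/mol = 0.01942 mol
Ratios (÷ 0.0194): C 1.000, O 2.999, Zn 1.001
≈ 1:3:1 → CO3Zn

CO3Zn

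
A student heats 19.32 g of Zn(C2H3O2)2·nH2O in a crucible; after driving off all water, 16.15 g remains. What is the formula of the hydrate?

Zn(C2H3O2)2·2H2O

Mass of water lost = 19.32 − 16.15 = 3.17 g → 3.17 / 18.02 = 0.1759 mol H2O
Molar mass of Zn(C2H3O2)2 = 183.47 g/mol → mol Zn(C2H3O2)2 = 16.15 / 183.47 = 0.08803
n = 0.1759 / 0.08803 = 2.00 ≈ 2 → Zn(C2H3O2)2·2H2O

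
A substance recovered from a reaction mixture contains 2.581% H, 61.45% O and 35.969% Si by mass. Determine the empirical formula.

Assume 100 g: 2.581 g H, 61.45 g O, 35.969 g Si.
H: 2.581 g ÷ 1.008 g/mol = 2.561 mol
O: 61.45 g ÷ 16.00 g/mol = 3.841 mol
Si: 35.969 g ÷ 28.09 g/mol = 1.28 mol
Divide by the smallest (1.28 mol Si): H 2.000, O 2.999, Si 1.000
≈ 2:3:1 → H2O3Si

H2O3Si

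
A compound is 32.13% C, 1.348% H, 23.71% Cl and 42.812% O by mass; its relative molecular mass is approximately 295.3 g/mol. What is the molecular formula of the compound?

Assume 100 g: 32.13 g C, 1.348 g H, 23.71 g Cl, 42.812 g O.
n(C) = 32.13/12.01 = 2.675, n(H) = 1.348/1.008 = 1.337, n(Cl) = 23.71/35.45 = 0.6688, n(O) = 42.812/16.00 = 2.676
Divide by the smallest (0.6688 mol Cl): C 4.000, H 1.999, Cl 1.000, O 4.001
→ C4H2ClO4
Empirical-formula mass = 149.51 g/mol
n = 295.3 / 149.51 = 1.98 ≈ 2
Molecular formula = (C4H2ClO4)×2 = C8H4Cl2O8

C8H4Cl2O8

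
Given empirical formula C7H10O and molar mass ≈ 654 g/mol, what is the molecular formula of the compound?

Empirical-formula mass = 110.15 g/mol
n = 654 / 110.15 = 5.94 ≈ 6
Molecular formula = (C7H10O)6 = C42H60O6

C42H60O6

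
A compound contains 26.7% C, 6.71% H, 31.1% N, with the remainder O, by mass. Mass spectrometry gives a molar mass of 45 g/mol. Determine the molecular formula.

CH3NO

Assume 100 g: 26.7 g C, 6.71 g H, 31.1 g N, 35.49 g O.
C: 26.7 g ÷ 12.01 g/mol = 2.223 mol
H: 6.71 g ÷ 1.008 g/mol = 6.657 mol
N: 31.1 g ÷ 14.01 g/mol = 2.22 mol
O: 35.49 g ÷ 16.00 g/mol = 2.218 mol
Divide by the smallest (2.218 mol O): C 1.002, H 3.001, N 1.001, O 1.000
Ratio ≈ 1:3:1:1, so the empirical formula is CH3NO
Empirical-formula mass = 45.04 g/mol
n = 45 / 45.04 = 1.00 ≈ 1
Molecular formula = empirical formula = CH3NO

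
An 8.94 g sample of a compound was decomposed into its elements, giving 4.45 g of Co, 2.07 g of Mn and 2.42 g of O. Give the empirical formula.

Co2MnO4

n(Co) = 4.45/58.93 = 0.07551, n(Mn) = 2.07/54.94 = 0.03768, n(O) = 2.42/16.00 = 0.1512
Smallest is Mn at 0.03768 mol; normalising gives Co 2.004, Mn 1.000, O 4.014
→ Co2MnO4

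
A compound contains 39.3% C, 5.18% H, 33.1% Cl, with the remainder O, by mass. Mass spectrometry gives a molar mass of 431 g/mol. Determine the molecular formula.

Assume 100 g: 39.3 g C, 5.18 g H, 33.1 g Cl, 22.42 g O.
n(C) = 39.3/12.01 = 3.272, n(H) = 5.18/1.008 = 5.139, n(Cl) = 33.1/35.45 = 0.9337, n(O) = 22.42/16.00 = 1.401
Smallest is Cl at 0.9337 mol; normalising gives C 3.505, H 5.504, Cl 1.000, O 1.501
×2: C 7.01, H 11.01, Cl 2.00, O 3.00 → C7H11Cl2O3
Empirical-formula mass = 214.06 g/mol
n = 431 / 214.06 = 2.01 ≈ 2
Molecular formula = (C7H11Cl2O3)×2 = C14H22Cl4O6

C14H22Cl4O6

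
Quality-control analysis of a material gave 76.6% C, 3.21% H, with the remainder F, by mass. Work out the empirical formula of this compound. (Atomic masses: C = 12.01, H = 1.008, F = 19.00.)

Assume 100 g: 76.6 g C, 3.21 g H, 20.19 g F.
C: 76.6 g ÷ 12.01 g/mol = 6.378 mol
H: 3.21 g ÷ 1.008 g/mol = 3.185 mol
F: 20.19 g ÷ 19.00 g/mol = 1.063 mol
Divide by the smallest (1.063 mol F): C 6.002, H 2.997, F 1.000
Ratio ≈ 6:3:1, so the empirical formula is C6H3F

C6H3F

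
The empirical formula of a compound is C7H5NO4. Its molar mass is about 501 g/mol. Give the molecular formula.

C21H15N3O12

Empirical-formula mass = 167.12 g/mol
n = 501 / 167.12 = 3.00 ≈ 3
Molecular formula = (C7H5NO4)3 = C21H15N3O12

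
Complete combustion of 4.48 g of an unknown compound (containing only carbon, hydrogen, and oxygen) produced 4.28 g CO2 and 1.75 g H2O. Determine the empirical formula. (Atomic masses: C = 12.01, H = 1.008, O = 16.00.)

CH2O2

mol C = 4.28 / 44.01 = 0.09725; mass C = 0.09725 × 12.01 = 1.168 g
mol H = 2 × (1.75 / 18.02) = 0.1942; mass H = 0.1942 × 1.008 = 0.1958 g
mass O = 4.48 − (1.364) = 3.116 g → mol O = 0.1948
Smallest is C at 0.09725 mol; normalising gives C 1.000, H 1.997, O 2.003
Ratio ≈ 1:2:2, so the empirical formula is CH2O2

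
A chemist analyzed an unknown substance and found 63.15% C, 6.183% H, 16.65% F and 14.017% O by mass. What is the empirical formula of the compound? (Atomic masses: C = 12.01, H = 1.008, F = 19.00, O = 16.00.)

C6H7FO

Assume 100 g: 63.15 g C, 6.183 g H, 16.65 g F, 14.017 g O.
n(C) = 63.15/12.01 = 5.258, n(H) = 6.183/1.008 = 6.134, n(F) = 16.65/19.00 = 0.8763, n(O) = 14.017/16.00 = 0.8761
Ratios (÷ 0.8761): C 6.002, H 7.002, F 1.000, O 1.000
≈ 6:7:1:1 → C6H7FO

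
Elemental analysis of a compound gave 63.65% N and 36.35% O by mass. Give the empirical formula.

Assume 100 g: 63.65 g N, 36.35 g O.
N: 63.65 g ÷ 14.01 g/mol = 4.543 mol
O: 36.35 g ÷ 16.00 g/mol = 2.272 mol
Divide by the smallest (2.272 mol O): N 2.000, O 1.000
→ N2O

N2O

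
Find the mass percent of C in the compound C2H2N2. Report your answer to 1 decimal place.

Molar mass = 2(12.01) + 2(1.008) + 2(14.01) = 54.056 g/mol
Mass of C per mole = 2 × 12.01 = 24.020 g
% C = 24.020 / 54.056 × 100 = 44.4%

44.4%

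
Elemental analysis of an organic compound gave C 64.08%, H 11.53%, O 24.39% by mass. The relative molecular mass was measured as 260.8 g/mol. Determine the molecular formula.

Assume 100 g: 64.08 g C, 11.53 g H, 24.39 g O.
Moles — C: 64.08 / 12.01 = 5.336 mol; H: 11.53 / 1.008 = 11.44 mol; O: 24.39 / 16.00 = 1.524 mol
Smallest is O at 1.524 mol; normalising gives C 3.500, H 7.504, O 1.000
Multiply by 2: C 7.00, H 15.01, O 2.00 → C7H15O2
Empirical-formula mass = 131.19 g/mol
n = 260.8 / 131.19 = 1.99 ≈ 2
Molecular formula = (C7H15O2)×2 = C14H30O4

C14H30O4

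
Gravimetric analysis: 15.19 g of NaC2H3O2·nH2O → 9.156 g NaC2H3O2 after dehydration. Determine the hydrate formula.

Mass of water lost = 15.19 − 9.156 = 6.034 g → 6.034 / 18.02 = 0.3349 mol H2O
Molar mass of NaC2H3O2 = 82.03 g/mol → mol NaC2H3O2 = 9.156 / 82.03 = 0.1116
n = 0.3349 / 0.1116 = 3.00 ≈ 3 → NaC2H3O2·3H2O

NaC2H3O2·3H2O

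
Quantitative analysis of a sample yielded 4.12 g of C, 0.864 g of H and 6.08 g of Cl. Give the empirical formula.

C: 4.12 g ÷ 12.01 g/mol = 0.343 mol
H: 0.864 g ÷ 1.008 g/mol = 0.8571 mol
Cl: 6.08 g ÷ 35.45 g/mol = 0.1715 mol
Ratios (÷ 0.1715): C 2.000, H 4.998, Cl 1.000
Ratio ≈ 2:5:1, so the empirical formula is C2H5Cl

C2H5Cl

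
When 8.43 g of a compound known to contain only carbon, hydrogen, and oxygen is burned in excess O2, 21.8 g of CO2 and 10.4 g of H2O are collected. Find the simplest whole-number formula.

mol C = 21.8 / 44.01 = 0.4953; mass C = 0.4953 × 12.01 = 5.949 g
mol H = 2 × (10.4 / 18.02) = 1.154; mass H = 1.154 × 1.008 = 1.164 g
mass O = 8.43 − (7.113) = 1.317 g → mol O = 0.08234
Ratios (÷ 0.08234): C 6.016, H 14.018, O 1.000
≈ 6:14:1 → C6H14O

C6H14O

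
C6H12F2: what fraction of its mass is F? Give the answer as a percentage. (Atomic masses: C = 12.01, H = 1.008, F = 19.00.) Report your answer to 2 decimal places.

31.11%

Molar mass = 6(12.01) + 12(1.008) + 2(19.00) = 122.156 g/mol
Mass of F per mole = 2 × 19.00 = 38.000 g
% F = 38.000 / 122.156 × 100 = 31.11%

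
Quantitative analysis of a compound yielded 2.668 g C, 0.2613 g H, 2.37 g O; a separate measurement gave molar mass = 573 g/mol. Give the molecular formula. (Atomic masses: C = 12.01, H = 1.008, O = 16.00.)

Moles — C: 2.668 / 12.01 = 0.2221 mol; H: 0.2613 / 1.008 = 0.2592 mol; O: 2.37 / 16.00 = 0.1481 mol
Ratios (÷ 0.1481): C 1.500, H 1.750, O 1.000
Multiply by 4: C 6.00, H 7.00, O 4.00 → C6H7O4
Empirical-formula mass = 143.12 g/mol
n = 573 / 143.12 = 4.00 ≈ 4
Molecular formula = (C6H7O4)×4 = C24H28O16

C24H28O16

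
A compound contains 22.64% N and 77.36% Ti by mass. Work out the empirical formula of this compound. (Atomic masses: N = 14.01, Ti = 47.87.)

NTi

Assume 100 g: 22.64 g N, 77.36 g Ti.
Moles — N: 22.64 / 14.01 = 1.616 mol; Ti: 77.36 / 47.87 = 1.616 mol
Divide by the smallest (1.616 mol N): N 1.000, Ti 1.000
≈ 1:1 → NTi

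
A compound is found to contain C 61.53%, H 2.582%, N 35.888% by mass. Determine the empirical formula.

Assume 100 g: 61.53 g C, 2.582 g H, 35.888 g N.
C: 61.53 g ÷ 12.01 g/mol = 5.123 mol
H: 2.582 g ÷ 1.008 g/mol = 2.562 mol
N: 35.888 g ÷ 14.01 g/mol = 2.562 mol
Smallest is H at 2.562 mol; normalising gives C 2.000, H 1.000, N 1.000
Ratio ≈ 2:1:1, so the empirical formula is C2HN

C2HN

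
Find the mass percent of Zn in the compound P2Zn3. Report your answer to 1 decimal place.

76.0%

Molar mass = 2(30.97) + 3(65.38) = 258.080 g/mol
Mass of Zn per mole = 3 × 65.38 = 196.140 g
% Zn = 196.140 / 258.080 × 100 = 76.0%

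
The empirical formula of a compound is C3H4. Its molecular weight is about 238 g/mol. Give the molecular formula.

Empirical-formula mass = 40.06 g/mol
n = 238 / 40.06 = 5.94 ≈ 6
Molecular formula = (C3H4)6 = C18H24

C18H24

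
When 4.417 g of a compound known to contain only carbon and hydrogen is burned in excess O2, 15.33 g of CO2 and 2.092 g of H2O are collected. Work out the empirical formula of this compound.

mol C = 15.33 / 44.01 = 0.3483; mass C = 0.3483 × 12.01 = 4.183 g
mol H = 2 × (2.092 / 18.02) = 0.2322; mass H = 0.2322 × 1.008 = 0.2340 g
Smallest is H at 0.2322 mol; normalising gives C 1.500, H 1.000
×2: C 3.00, H 2.00 → C3H2

C3H2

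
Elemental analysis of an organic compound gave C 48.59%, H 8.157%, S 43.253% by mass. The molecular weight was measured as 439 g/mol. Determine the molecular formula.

Assume 100 g: 48.59 g C, 8.157 g H, 43.253 g S.
Moles — C: 48.59 / 12.01 = 4.046 mol; H: 8.157 / 1.008 = 8.092 mol; S: 43.253 / 32.07 = 1.349 mol
Ratios (÷ 1.349): C 3.000, H 6.000, S 1.000
→ C3H6S
Empirical-formula mass = 74.15 g/mol
n = 439 / 74.15 = 5.92 ≈ 6
Molecular formula = (C3H6S)×6 = C18H36S6

C18H36S6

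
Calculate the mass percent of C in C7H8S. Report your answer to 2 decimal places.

Molar mass = 7(12.01) + 8(1.008) + 1(32.07) = 124.204 g/mol
Mass of C per mole = 7 × 12.01 = 84.070 g
% C = 84.070 / 124.204 × 100 = 67.69%

67.69%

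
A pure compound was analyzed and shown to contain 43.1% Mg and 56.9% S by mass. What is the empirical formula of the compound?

Assume 100 g: 43.1 g Mg, 56.9 g S.
Mg: 43.1 g ÷ 24.31 g/mol = 1.773 mol
S: 56.9 g ÷ 32.07 g/mol = 1.774 mol
Divide by the smallest (1.773 mol Mg): Mg 1.000, S 1.001
Ratio ≈ 1:1, so the empirical formula is MgS

MgS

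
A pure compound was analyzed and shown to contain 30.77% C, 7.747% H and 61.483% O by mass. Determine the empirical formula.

Assume 100 g: 30.77 g C, 7.747 g H, 61.483 g O.
Moles — C: 30.77 / 12.01 = 2.562 mol; H: 7.747 / 1.008 = 7.686 mol; O: 61.483 / 16.00 = 3.843 mol
Divide by the smallest (2.562 mol C): C 1.000, H 3.000, O 1.500
×2: C 2.00, H 6.00, O 3.00 → C2H6O3

C2H6O3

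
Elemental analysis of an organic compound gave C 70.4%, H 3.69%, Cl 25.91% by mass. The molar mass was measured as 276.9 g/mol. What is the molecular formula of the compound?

Assume 100 g: 70.4 g C, 3.69 g H, 25.91 g Cl.
Moles — C: 70.4 / 12.01 = 5.862 mol; H: 3.69 / 1.008 = 3.661 mol; Cl: 25.91 / 35.45 = 0.7309 mol
Divide by the smallest (0.7309 mol Cl): C 8.020, H 5.009, Cl 1.000
≈ 8:5:1 → C8H5Cl
Empirical-formula mass = 136.57 g/mol
n = 276.9 / 136.57 = 2.03 ≈ 2
Molecular formula = (C8H5Cl)×2 = C16H10Cl2

C16H10Cl2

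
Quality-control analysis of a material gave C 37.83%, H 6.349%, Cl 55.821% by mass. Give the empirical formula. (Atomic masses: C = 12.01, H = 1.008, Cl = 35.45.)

C2H4Cl

Assume 100 g: 37.83 g C, 6.349 g H, 55.821 g Cl.
C: 37.83 g ÷ 12.01 g/mol = 3.15 mol
H: 6.349 g ÷ 1.008 g/mol = 6.299 mol
Cl: 55.821 g ÷ 35.45 g/mol = 1.575 mol
Smallest is Cl at 1.575 mol; normalising gives C 2.000, H 4.000, Cl 1.000
≈ 2:4:1 → C2H4Cl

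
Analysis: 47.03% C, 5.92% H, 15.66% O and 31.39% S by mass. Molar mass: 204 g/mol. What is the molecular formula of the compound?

C8H12O2S2

Assume 100 g: 47.03 g C, 5.92 g H, 15.66 g O, 31.39 g S.
C: 47.03 g ÷ 12.01 g/mol = 3.916 mol
H: 5.92 g ÷ 1.008 g/mol = 5.873 mol
O: 15.66 g ÷ 16.00 g/mol = 0.9788 mol
S: 31.39 g ÷ 32.07 g/mol = 0.9788 mol
Divide by the smallest (0.9788 mol O): C 4.001, H 6.001, O 1.000, S 1.000
≈ 4:6:1:1 → C4H6OS
Empirical-formula mass = 102.16 g/mol
n = 204 / 102.16 = 2.00 ≈ 2
Molecular formula = (C4H6OS)×2 = C8H12O2S2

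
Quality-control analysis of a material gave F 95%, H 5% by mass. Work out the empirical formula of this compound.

Assume 100 g: 95 g F, 5 g H.
n(F) = 95/19.00 = 5, n(H) = 5/1.008 = 4.96
Divide by the smallest (4.96 mol H): F 1.008, H 1.000
→ FH

FH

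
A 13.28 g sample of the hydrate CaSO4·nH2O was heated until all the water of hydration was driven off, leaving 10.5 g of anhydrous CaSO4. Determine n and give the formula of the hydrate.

Mass of water lost = 13.28 − 10.5 = 2.78 g → 2.78 / 18.02 = 0.1543 mol H2O
Molar mass of CaSO4 = 136.15 g/mol → mol CaSO4 = 10.5 / 136.15 = 0.07712
n = 0.1543 / 0.07712 = 2.00 ≈ 2 → CaSO4·2H2O

CaSO4·2H2O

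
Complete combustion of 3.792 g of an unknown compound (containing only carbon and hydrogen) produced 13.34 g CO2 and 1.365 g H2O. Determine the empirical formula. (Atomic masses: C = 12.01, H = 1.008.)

mol C = 13.34 / 44.01 = 0.3031; mass C = 0.3031 × 12.01 = 3.640 g
mol H = 2 × (1.365 / 18.02) = 0.1515; mass H = 0.1515 × 1.008 = 0.1527 g
Smallest is H at 0.1515 mol; normalising gives C 2.001, H 1.000
→ C2H

C2H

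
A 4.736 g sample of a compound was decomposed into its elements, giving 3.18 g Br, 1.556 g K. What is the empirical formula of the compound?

BrK

n(Br) = 3.18/79.90 = 0.0398, n(K) = 1.556/39.10 = 0.0398
Smallest is K at 0.0398 mol; normalising gives Br 1.000, K 1.000
→ BrK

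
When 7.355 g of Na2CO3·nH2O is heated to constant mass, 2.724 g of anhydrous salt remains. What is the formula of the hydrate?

Mass of water lost = 7.355 − 2.724 = 4.631 g → 4.631 / 18.02 = 0.257 mol H2O
Molar mass of Na2CO3 = 105.99 g/mol → mol Na2CO3 = 2.724 / 105.99 = 0.0257
n = 0.257 / 0.0257 = 10.00 ≈ 10 → Na2CO3·10H2O

Na2CO3·10H2O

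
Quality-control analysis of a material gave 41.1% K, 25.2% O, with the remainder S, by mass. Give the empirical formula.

Assume 100 g: 41.1 g K, 25.2 g O, 33.7 g S.
Moles — K: 41.1 / 39.10 = 1.051 mol; O: 25.2 / 16.00 = 1.575 mol; S: 33.7 / 32.07 = 1.051 mol
Divide by the smallest (1.051 mol S): K 1.000, O 1.499, S 1.000
Scaling by 2: K 2.00, O 3.00, S 2.00 → K2O3S2

K2O3S2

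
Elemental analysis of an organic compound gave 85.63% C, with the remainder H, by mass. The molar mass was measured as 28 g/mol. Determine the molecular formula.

C2H4

Assume 100 g: 85.63 g C, 14.37 g H.
n(C) = 85.63/12.01 = 7.13, n(H) = 14.37/1.008 = 14.26
Smallest is C at 7.13 mol; normalising gives C 1.000, H 1.999
→ CH2
Empirical-formula mass = 14.03 g/mol
n = 28 / 14.03 = 2.00 ≈ 2
Molecular formula = (CH2)×2 = C2H4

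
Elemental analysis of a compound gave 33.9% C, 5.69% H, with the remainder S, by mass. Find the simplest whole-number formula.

Assume 100 g: 33.9 g C, 5.69 g H, 60.41 g S.
C: 33.9 g ÷ 12.01 g/mol = 2.823 mol
H: 5.69 g ÷ 1.008 g/mol = 5.645 mol
S: 60.41 g ÷ 32.07 g/mol = 1.884 mol
Ratios (÷ 1.884): C 1.498, H 2.997, S 1.000
Multiply by 2: C 3.00, H 5.99, S 2.00 → C3H6S2

C3H6S2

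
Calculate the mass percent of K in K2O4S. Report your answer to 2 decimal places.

Molar mass = 2(39.10) + 4(16.00) + 1(32.07) = 174.270 g/mol
Mass of K per mole = 2 × 39.10 = 78.200 g
% K = 78.200 / 174.270 × 100 = 44.87%

44.87%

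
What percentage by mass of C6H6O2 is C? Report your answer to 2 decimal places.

65.44%

Molar mass = 6(12.01) + 6(1.008) + 2(16.00) = 110.108 g/mol
Mass of C per mole = 6 × 12.01 = 72.060 g
% C = 72.060 / 110.108 × 100 = 65.44%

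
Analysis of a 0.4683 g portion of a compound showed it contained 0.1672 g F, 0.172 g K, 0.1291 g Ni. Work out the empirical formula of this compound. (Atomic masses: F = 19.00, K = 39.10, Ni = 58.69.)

Moles — F: 0.1672 / 19.00 = 0.0088 mol; K: 0.172 / 39.10 = 0.004399 mol; Ni: 0.1291 / 58.69 = 0.0022 mol
Ratios (÷ 0.0022): F 4.001, K 2.000, Ni 1.000
Ratio ≈ 4:2:1, so the empirical formula is F4K2Ni

F4K2Ni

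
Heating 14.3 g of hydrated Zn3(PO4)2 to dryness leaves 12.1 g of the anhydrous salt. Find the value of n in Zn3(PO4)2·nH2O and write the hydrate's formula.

Mass of water lost = 14.3 − 12.1 = 2.2 g → 2.2 / 18.02 = 0.1221 mol H2O
Molar mass of Zn3(PO4)2 = 386.08 g/mol → mol Zn3(PO4)2 = 12.1 / 386.08 = 0.03134
n = 0.1221 / 0.03134 = 3.90 ≈ 4 → Zn3(PO4)2·4H2O

Zn3(PO4)2·4H2O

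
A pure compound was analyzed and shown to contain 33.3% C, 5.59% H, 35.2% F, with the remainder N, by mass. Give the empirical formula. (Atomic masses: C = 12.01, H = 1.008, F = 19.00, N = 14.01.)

C3H6F2N2

Assume 100 g: 33.3 g C, 5.59 g H, 35.2 g F, 25.91 g N.
n(C) = 33.3/12.01 = 2.773, n(H) = 5.59/1.008 = 5.546, n(F) = 35.2/19.00 = 1.853, n(N) = 25.91/14.01 = 1.849
Divide by the smallest (1.849 mol N): C 1.499, H 2.999, F 1.002, N 1.000
×2: C 3.00, H 6.00, F 2.00, N 2.00 → C3H6F2N2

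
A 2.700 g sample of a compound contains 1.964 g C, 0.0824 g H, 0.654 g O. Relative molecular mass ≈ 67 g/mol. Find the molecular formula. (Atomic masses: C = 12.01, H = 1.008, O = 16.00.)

n(C) = 1.964/12.01 = 0.1635, n(H) = 0.0824/1.008 = 0.08175, n(O) = 0.654/16.00 = 0.04088
Ratios (÷ 0.04088): C 4.001, H 2.000, O 1.000
→ C4H2O
Empirical-formula mass = 66.06 g/mol
n = 67 / 66.06 = 1.01 ≈ 1
Molecular formula = empirical formula = C4H2O

C4H2O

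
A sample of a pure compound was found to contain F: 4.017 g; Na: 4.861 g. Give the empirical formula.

FNa

Moles — F: 4.017 / 19.00 = 0.2114 mol; Na: 4.861 / 22.99 = 0.2114 mol
Divide by the smallest (0.2114 mol F): F 1.000, Na 1.000
Ratio ≈ 1:1, so the empirical formula is FNa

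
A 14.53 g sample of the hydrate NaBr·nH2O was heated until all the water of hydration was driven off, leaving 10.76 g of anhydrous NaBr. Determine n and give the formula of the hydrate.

Mass of water lost = 14.53 − 10.76 = 3.77 g → 3.77 / 18.02 = 0.2092 mol H2O
Molar mass of NaBr = 102.89 g/mol → mol NaBr = 10.76 / 102.89 = 0.1046
n = 0.2092 / 0.1046 = 2.00 ≈ 2 → NaBr·2H2O

NaBr·2H2O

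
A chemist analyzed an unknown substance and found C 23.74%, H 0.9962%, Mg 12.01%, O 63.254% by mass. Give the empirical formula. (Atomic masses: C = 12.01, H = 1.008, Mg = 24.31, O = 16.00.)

Assume 100 g: 23.74 g C, 0.9962 g H, 12.01 g Mg, 63.254 g O.
C: 23.74 g ÷ 12.01 g/mol = 1.977 mol
H: 0.9962 g ÷ 1.008 g/mol = 0.9883 mol
Mg: 12.01 g ÷ 24.31 g/mol = 0.494 mol
O: 63.254 g ÷ 16.00 g/mol = 3.953 mol
Smallest is Mg at 0.494 mol; normalising gives C 4.001, H 2.000, Mg 1.000, O 8.002
→ C4H2MgO8

C4H2MgO8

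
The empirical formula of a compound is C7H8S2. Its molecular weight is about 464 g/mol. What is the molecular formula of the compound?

C21H24S6

Empirical-formula mass = 156.27 g/mol
n = 464 / 156.27 = 2.97 ≈ 3
Molecular formula = (C7H8S2)3 = C21H24S6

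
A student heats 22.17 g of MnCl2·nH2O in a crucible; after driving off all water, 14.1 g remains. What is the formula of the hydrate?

Mass of water lost = 22.17 − 14.1 = 8.07 g → 8.07 / 18.02 = 0.4478 mol H2O
Molar mass of MnCl2 = 125.84 g/mol → mol MnCl2 = 14.1 / 125.84 = 0.112
n = 0.4478 / 0.112 = 4.00 ≈ 4 → MnCl2·4H2O

MnCl2·4H2O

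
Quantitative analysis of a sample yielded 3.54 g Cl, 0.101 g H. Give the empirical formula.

ClH

n(Cl) = 3.54/35.45 = 0.09986, n(H) = 0.101/1.008 = 0.1002
Smallest is Cl at 0.09986 mol; normalising gives Cl 1.000, H 1.003
Ratio ≈ 1:1, so the empirical formula is ClH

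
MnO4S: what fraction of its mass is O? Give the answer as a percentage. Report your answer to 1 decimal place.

42.4%

Molar mass = 1(54.94) + 4(16.00) + 1(32.07) = 151.010 g/mol
Mass of O per mole = 4 × 16.00 = 64.000 g
% O = 64.000 / 151.010 × 100 = 42.4%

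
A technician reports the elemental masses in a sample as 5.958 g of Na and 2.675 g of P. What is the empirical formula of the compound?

n(Na) = 5.958/22.99 = 0.2592, n(P) = 2.675/30.97 = 0.08637
Smallest is P at 0.08637 mol; normalising gives Na 3.000, P 1.000
Ratio ≈ 3:1, so the empirical formula is Na3P

Na3P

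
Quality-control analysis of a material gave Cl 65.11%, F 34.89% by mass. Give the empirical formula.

ClF

Assume 100 g: 65.11 g Cl, 34.89 g F.
Cl: 65.11 g ÷ 35.45 g/mol = 1.837 mol
F: 34.89 g ÷ 19.00 g/mol = 1.836 mol
Smallest is F at 1.836 mol; normalising gives Cl 1.000, F 1.000
Ratio ≈ 1:1, so the empirical formula is ClF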